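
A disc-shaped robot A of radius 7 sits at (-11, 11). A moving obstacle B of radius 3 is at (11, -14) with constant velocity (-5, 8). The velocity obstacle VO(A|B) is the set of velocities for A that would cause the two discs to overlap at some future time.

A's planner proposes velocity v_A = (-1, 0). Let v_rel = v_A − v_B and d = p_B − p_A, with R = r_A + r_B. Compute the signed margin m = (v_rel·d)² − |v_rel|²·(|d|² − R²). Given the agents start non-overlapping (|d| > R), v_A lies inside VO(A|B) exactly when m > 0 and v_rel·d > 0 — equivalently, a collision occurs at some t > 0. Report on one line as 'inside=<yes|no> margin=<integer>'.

d = (22, -25),  |d|² = 1109;  R = 7+3 = 10,  c = 1109−10² = 1009
v_rel = (4, -8),  |v_rel|² = 80;  v_rel·d = (4)·(22) + (-8)·(-25) = 288
80·t² − 576·t + 1009 = 0  ⇒  m = 288² − 80·1009 = 2224
m = 2224 > 0,  v_rel·d = 288 > 0  ⇒  inside

inside=yes margin=2224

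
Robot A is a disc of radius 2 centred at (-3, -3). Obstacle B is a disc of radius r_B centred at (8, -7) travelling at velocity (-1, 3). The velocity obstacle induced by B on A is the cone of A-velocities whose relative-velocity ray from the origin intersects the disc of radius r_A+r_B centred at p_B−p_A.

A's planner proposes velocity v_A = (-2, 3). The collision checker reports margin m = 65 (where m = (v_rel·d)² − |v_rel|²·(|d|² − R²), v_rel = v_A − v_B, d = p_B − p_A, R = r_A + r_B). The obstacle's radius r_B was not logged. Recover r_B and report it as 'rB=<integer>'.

m = 65
d = (11, -4);  v_rel = (-1, 0),  |v_rel|² = 1
v_rel×d = (-1)·(-4) − (0)·(11) = 4
since m = R²·1 − 4²:  R² = (16 + 65) / 1 = 81
R = √81 = 9  ⇒  r_B = 9 − 2 = 7

rB=7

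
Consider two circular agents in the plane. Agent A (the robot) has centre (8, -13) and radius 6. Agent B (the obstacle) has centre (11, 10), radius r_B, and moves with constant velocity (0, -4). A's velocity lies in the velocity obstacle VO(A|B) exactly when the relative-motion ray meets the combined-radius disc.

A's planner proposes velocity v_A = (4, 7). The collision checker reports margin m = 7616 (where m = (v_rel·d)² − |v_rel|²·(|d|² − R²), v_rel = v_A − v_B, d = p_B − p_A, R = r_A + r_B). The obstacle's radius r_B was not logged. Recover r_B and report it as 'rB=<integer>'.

m = 7616
d = (3, 23);  v_rel = (4, 11),  |v_rel|² = 137
v_rel×d = (4)·(23) − (11)·(3) = 59
since m = R²·137 − 59²:  R² = (3481 + 7616) / 137 = 81
R = √81 = 9  ⇒  r_B = 9 − 6 = 3

rB=3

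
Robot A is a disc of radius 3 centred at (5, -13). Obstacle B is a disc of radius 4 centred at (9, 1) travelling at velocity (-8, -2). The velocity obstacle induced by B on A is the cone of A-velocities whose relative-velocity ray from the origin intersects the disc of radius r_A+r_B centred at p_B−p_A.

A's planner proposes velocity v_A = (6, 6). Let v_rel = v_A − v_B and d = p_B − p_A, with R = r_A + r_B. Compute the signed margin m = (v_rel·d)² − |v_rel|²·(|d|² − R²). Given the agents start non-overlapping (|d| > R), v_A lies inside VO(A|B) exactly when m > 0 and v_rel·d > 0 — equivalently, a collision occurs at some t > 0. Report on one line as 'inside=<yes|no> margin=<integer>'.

d = (4, 14),  |d|² = 212;  R = 3+4 = 7,  c = 212−7² = 163
v_rel = (14, 8),  |v_rel|² = 260;  v_rel·d = (14)·(4) + (8)·(14) = 168
260·t² − 336·t + 163 = 0  ⇒  m = 168² − 260·163 = -14156
m = -14156 < 0,  v_rel·d = 168 > 0  ⇒  outside

inside=no margin=-14156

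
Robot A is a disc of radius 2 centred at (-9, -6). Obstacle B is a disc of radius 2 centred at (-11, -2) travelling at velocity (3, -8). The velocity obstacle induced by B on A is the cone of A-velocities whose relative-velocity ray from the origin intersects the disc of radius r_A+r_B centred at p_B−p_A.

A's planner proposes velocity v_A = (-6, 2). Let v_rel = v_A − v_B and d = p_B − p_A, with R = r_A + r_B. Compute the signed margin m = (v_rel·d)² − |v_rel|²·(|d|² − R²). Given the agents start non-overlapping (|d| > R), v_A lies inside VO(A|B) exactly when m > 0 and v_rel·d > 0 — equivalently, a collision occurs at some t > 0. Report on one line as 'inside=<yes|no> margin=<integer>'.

d = (-2, 4),  |d|² = 20;  R = 2+2 = 4,  c = 20−4² = 4
v_rel = (-9, 10),  |v_rel|² = 181;  v_rel·d = (-9)·(-2) + (10)·(4) = 58
181·t² − 116·t + 4 = 0  ⇒  m = 58² − 181·4 = 2640
m = 2640 > 0,  v_rel·d = 58 > 0  ⇒  inside

inside=yes margin=2640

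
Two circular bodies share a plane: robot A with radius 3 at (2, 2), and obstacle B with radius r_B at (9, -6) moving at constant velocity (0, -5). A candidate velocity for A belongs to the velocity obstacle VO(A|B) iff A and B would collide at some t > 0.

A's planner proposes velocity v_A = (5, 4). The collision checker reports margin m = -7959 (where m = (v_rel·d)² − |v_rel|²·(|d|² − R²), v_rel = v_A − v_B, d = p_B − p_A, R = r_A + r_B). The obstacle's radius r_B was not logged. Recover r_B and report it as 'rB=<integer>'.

m = -7959
d = (7, -8);  v_rel = (5, 9),  |v_rel|² = 106
v_rel×d = (5)·(-8) − (9)·(7) = -103
since m = R²·106 − (-103)²:  R² = (10609 + -7959) / 106 = 25
R = √25 = 5  ⇒  r_B = 5 − 3 = 2

rB=2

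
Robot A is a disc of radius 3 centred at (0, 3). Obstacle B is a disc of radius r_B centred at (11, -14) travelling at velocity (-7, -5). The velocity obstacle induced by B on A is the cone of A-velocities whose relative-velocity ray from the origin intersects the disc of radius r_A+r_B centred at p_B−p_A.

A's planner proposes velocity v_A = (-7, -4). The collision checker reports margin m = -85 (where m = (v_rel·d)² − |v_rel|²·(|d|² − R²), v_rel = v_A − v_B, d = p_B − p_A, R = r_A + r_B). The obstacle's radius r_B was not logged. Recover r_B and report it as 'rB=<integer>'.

m = -85
d = (11, -17);  v_rel = (0, 1),  |v_rel|² = 1
v_rel×d = (0)·(-17) − (1)·(11) = -11
since m = R²·1 − (-11)²:  R² = (121 + -85) / 1 = 36
R = √36 = 6  ⇒  r_B = 6 − 3 = 3

rB=3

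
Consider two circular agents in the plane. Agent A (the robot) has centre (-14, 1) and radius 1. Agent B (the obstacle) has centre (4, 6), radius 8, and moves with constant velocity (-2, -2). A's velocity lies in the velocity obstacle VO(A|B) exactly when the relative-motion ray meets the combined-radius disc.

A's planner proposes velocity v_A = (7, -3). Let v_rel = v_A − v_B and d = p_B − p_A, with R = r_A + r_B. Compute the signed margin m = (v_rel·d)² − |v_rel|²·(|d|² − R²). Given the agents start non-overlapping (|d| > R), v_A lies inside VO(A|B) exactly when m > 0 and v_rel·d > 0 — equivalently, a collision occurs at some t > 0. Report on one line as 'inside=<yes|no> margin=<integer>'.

d = (18, 5),  |d|² = 349;  R = 1+8 = 9,  c = 349−9² = 268
v_rel = (9, -1),  |v_rel|² = 82;  v_rel·d = (9)·(18) + (-1)·(5) = 157
82·t² − 314·t + 268 = 0  ⇒  m = 157² − 82·268 = 2673
m = 2673 > 0,  v_rel·d = 157 > 0  ⇒  inside

inside=yes margin=2673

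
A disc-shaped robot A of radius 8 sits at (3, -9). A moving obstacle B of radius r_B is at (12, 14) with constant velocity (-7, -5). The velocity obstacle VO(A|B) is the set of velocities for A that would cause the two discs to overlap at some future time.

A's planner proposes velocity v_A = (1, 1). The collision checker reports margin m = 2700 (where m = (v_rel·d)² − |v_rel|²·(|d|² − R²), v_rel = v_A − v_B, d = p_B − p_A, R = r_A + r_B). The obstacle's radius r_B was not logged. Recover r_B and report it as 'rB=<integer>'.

m = 2700
d = (9, 23);  v_rel = (8, 6),  |v_rel|² = 100
v_rel×d = (8)·(23) − (6)·(9) = 130
since m = R²·100 − 130²:  R² = (16900 + 2700) / 100 = 196
R = √196 = 14  ⇒  r_B = 14 − 8 = 6

rB=6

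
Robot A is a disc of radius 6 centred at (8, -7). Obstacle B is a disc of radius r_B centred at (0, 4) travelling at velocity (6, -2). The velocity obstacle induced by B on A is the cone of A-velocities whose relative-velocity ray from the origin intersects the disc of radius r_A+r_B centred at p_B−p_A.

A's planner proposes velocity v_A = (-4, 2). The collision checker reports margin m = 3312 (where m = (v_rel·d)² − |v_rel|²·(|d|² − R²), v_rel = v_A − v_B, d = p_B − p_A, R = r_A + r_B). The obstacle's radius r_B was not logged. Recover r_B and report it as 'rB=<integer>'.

m = 3312
d = (-8, 11);  v_rel = (-10, 4),  |v_rel|² = 116
v_rel×d = (-10)·(11) − (4)·(-8) = -78
since m = R²·116 − (-78)²:  R² = (6084 + 3312) / 116 = 81
R = √81 = 9  ⇒  r_B = 9 − 6 = 3

rB=3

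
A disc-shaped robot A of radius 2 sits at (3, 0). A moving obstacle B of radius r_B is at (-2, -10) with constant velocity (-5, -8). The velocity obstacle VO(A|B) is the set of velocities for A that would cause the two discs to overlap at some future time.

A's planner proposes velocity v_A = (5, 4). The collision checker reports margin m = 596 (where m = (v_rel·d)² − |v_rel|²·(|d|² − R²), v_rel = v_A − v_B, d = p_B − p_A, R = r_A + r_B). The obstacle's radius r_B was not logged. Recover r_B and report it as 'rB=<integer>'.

m = 596
d = (-5, -10);  v_rel = (10, 12),  |v_rel|² = 244
v_rel×d = (10)·(-10) − (12)·(-5) = -40
since m = R²·244 − (-40)²:  R² = (1600 + 596) / 244 = 9
R = √9 = 3  ⇒  r_B = 3 − 2 = 1

rB=1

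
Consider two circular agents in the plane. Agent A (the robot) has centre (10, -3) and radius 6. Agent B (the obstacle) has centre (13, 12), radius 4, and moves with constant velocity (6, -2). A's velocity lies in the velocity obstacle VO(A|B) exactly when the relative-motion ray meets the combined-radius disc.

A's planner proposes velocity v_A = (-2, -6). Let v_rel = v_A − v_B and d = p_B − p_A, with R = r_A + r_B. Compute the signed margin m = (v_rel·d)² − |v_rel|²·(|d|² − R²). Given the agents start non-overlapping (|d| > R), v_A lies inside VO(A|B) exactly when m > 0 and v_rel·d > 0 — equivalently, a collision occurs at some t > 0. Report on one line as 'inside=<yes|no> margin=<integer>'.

d = (3, 15),  |d|² = 234;  R = 6+4 = 10,  c = 234−10² = 134
v_rel = (-8, -4),  |v_rel|² = 80;  v_rel·d = (-8)·(3) + (-4)·(15) = -84
80·t² + 168·t + 134 = 0  ⇒  m = (-84)² − 80·134 = -3664
m = -3664 < 0,  v_rel·d = -84 < 0  ⇒  outside

inside=no margin=-3664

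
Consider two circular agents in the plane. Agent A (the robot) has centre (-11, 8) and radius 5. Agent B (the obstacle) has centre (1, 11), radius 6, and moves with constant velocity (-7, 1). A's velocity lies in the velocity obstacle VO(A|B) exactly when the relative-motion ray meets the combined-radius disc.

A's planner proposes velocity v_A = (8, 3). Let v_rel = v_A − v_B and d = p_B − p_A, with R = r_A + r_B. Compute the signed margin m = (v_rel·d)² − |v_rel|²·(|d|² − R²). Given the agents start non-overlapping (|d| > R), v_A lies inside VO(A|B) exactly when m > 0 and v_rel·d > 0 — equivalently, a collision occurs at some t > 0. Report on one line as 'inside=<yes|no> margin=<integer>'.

d = (12, 3),  |d|² = 153;  R = 5+6 = 11,  c = 153−11² = 32
v_rel = (15, 2),  |v_rel|² = 229;  v_rel·d = (15)·(12) + (2)·(3) = 186
229·t² − 372·t + 32 = 0  ⇒  m = 186² − 229·32 = 27268
m = 27268 > 0,  v_rel·d = 186 > 0  ⇒  inside

inside=yes margin=27268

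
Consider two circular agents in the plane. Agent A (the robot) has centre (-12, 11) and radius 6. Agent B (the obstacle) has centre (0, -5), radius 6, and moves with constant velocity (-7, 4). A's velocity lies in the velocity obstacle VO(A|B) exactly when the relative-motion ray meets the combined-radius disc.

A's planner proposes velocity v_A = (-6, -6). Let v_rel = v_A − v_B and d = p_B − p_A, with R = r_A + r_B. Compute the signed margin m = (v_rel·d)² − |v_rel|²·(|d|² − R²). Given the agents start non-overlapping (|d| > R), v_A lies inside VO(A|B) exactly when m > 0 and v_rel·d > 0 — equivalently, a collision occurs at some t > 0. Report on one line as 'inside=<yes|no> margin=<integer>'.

d = (12, -16),  |d|² = 400;  R = 6+6 = 12,  c = 400−12² = 256
v_rel = (1, -10),  |v_rel|² = 101;  v_rel·d = (1)·(12) + (-10)·(-16) = 172
101·t² − 344·t + 256 = 0  ⇒  m = 172² − 101·256 = 3728
m = 3728 > 0,  v_rel·d = 172 > 0  ⇒  inside

inside=yes margin=3728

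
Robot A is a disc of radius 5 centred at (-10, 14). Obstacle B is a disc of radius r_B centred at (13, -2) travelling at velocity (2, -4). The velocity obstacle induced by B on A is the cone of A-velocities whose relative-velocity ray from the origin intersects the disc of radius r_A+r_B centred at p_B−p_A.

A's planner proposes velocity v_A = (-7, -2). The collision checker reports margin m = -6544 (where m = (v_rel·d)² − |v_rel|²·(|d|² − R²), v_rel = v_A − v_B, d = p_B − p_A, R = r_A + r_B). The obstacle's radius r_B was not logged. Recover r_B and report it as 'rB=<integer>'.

m = -6544
d = (23, -16);  v_rel = (-9, 2),  |v_rel|² = 85
v_rel×d = (-9)·(-16) − (2)·(23) = 98
since m = R²·85 − 98²:  R² = (9604 + -6544) / 85 = 36
R = √36 = 6  ⇒  r_B = 6 − 5 = 1

rB=1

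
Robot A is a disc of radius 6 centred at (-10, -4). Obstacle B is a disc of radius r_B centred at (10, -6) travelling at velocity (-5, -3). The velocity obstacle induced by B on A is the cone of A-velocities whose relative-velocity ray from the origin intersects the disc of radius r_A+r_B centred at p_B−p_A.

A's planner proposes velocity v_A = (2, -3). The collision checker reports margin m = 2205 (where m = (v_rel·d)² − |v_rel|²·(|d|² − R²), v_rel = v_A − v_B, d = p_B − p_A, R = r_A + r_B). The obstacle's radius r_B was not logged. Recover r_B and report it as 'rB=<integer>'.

m = 2205
d = (20, -2);  v_rel = (7, 0),  |v_rel|² = 49
v_rel×d = (7)·(-2) − (0)·(20) = -14
since m = R²·49 − (-14)²:  R² = (196 + 2205) / 49 = 49
R = √49 = 7  ⇒  r_B = 7 − 6 = 1

rB=1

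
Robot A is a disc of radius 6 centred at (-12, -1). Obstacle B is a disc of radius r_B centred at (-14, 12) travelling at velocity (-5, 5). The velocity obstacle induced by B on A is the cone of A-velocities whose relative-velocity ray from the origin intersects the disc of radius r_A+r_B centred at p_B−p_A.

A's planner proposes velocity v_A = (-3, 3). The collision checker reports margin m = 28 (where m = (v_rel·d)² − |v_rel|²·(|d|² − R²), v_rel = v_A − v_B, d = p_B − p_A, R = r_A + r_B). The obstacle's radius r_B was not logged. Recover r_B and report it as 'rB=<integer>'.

m = 28
d = (-2, 13);  v_rel = (2, -2),  |v_rel|² = 8
v_rel×d = (2)·(13) − (-2)·(-2) = 22
since m = R²·8 − 22²:  R² = (484 + 28) / 8 = 64
R = √64 = 8  ⇒  r_B = 8 − 6 = 2

rB=2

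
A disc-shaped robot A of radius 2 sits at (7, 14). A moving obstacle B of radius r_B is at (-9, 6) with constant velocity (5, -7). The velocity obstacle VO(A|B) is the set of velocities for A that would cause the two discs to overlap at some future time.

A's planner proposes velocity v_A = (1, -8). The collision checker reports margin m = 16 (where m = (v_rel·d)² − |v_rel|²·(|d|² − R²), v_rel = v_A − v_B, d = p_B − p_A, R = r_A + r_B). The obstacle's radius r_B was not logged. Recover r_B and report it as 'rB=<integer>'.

m = 16
d = (-16, -8);  v_rel = (-4, -1),  |v_rel|² = 17
v_rel×d = (-4)·(-8) − (-1)·(-16) = 16
since m = R²·17 − 16²:  R² = (256 + 16) / 17 = 16
R = √16 = 4  ⇒  r_B = 4 − 2 = 2

rB=2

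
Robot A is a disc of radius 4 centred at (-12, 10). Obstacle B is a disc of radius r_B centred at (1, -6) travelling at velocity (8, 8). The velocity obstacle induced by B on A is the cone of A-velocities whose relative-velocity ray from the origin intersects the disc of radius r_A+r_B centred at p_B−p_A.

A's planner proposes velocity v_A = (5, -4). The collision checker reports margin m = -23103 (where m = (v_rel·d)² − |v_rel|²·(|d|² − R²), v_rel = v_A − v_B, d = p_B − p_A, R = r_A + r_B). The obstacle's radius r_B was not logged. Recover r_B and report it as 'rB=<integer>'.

m = -23103
d = (13, -16);  v_rel = (-3, -12),  |v_rel|² = 153
v_rel×d = (-3)·(-16) − (-12)·(13) = 204
since m = R²·153 − 204²:  R² = (41616 + -23103) / 153 = 121
R = √121 = 11  ⇒  r_B = 11 − 4 = 7

rB=7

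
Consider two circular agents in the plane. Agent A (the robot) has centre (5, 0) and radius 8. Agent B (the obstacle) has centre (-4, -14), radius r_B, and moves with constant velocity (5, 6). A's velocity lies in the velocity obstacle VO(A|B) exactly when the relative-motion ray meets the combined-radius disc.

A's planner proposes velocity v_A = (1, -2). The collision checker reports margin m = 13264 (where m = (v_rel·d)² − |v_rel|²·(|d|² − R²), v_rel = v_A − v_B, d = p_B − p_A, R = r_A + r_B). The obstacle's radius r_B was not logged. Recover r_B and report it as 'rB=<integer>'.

m = 13264
d = (-9, -14);  v_rel = (-4, -8),  |v_rel|² = 80
v_rel×d = (-4)·(-14) − (-8)·(-9) = -16
since m = R²·80 − (-16)²:  R² = (256 + 13264) / 80 = 169
R = √169 = 13  ⇒  r_B = 13 − 8 = 5

rB=5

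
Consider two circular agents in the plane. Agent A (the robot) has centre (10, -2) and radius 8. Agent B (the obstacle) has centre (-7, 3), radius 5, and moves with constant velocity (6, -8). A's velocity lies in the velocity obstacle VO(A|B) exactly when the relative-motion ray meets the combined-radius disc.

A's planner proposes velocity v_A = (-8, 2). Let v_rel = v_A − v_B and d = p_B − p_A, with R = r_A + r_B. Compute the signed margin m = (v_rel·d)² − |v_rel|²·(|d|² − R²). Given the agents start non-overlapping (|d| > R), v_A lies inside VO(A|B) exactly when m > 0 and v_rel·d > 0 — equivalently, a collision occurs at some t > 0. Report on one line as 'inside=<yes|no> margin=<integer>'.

d = (-17, 5),  |d|² = 314;  R = 8+5 = 13,  c = 314−13² = 145
v_rel = (-14, 10),  |v_rel|² = 296;  v_rel·d = (-14)·(-17) + (10)·(5) = 288
296·t² − 576·t + 145 = 0  ⇒  m = 288² − 296·145 = 40024
m = 40024 > 0,  v_rel·d = 288 > 0  ⇒  inside

inside=yes margin=40024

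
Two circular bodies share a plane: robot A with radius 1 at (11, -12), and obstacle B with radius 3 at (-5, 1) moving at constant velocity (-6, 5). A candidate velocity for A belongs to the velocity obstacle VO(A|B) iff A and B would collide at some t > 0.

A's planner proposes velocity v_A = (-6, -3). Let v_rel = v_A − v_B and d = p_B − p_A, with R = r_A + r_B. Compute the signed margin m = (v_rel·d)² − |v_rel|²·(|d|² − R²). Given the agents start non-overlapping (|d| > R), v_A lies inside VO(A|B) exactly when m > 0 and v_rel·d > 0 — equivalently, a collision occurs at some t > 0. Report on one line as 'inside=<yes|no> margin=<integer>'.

d = (-16, 13),  |d|² = 425;  R = 1+3 = 4,  c = 425−4² = 409
v_rel = (0, -8),  |v_rel|² = 64;  v_rel·d = (0)·(-16) + (-8)·(13) = -104
64·t² + 208·t + 409 = 0  ⇒  m = (-104)² − 64·409 = -15360
m = -15360 < 0,  v_rel·d = -104 < 0  ⇒  outside

inside=no margin=-15360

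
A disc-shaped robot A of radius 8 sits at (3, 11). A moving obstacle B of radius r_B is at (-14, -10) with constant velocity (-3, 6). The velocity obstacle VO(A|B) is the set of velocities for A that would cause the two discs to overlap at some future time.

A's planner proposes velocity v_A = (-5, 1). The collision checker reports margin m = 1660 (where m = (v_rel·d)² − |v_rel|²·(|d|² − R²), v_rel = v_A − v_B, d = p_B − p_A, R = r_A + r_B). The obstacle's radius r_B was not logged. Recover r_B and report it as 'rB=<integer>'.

m = 1660
d = (-17, -21);  v_rel = (-2, -5),  |v_rel|² = 29
v_rel×d = (-2)·(-21) − (-5)·(-17) = -43
since m = R²·29 − (-43)²:  R² = (1849 + 1660) / 29 = 121
R = √121 = 11  ⇒  r_B = 11 − 8 = 3

rB=3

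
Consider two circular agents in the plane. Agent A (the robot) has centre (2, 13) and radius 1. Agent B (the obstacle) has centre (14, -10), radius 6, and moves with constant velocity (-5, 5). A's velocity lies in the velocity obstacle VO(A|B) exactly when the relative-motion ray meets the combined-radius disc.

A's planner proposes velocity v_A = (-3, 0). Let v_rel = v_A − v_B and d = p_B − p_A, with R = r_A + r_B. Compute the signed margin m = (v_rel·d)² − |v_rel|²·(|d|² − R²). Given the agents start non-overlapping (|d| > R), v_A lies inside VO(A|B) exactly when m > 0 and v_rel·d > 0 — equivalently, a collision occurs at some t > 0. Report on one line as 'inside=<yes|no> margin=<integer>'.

d = (12, -23),  |d|² = 673;  R = 1+6 = 7,  c = 673−7² = 624
v_rel = (2, -5),  |v_rel|² = 29;  v_rel·d = (2)·(12) + (-5)·(-23) = 139
29·t² − 278·t + 624 = 0  ⇒  m = 139² − 29·624 = 1225
m = 1225 > 0,  v_rel·d = 139 > 0  ⇒  inside

inside=yes margin=1225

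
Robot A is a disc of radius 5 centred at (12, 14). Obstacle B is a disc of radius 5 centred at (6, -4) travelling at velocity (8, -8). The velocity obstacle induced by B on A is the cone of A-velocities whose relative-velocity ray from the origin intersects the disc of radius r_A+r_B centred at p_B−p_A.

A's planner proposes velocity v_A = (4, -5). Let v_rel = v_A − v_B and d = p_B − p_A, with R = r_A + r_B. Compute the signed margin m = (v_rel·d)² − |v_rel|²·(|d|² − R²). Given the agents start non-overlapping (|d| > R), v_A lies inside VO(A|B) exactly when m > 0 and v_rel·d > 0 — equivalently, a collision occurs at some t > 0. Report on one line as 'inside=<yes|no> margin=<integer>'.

d = (-6, -18),  |d|² = 360;  R = 5+5 = 10,  c = 360−10² = 260
v_rel = (-4, 3),  |v_rel|² = 25;  v_rel·d = (-4)·(-6) + (3)·(-18) = -30
25·t² + 60·t + 260 = 0  ⇒  m = (-30)² − 25·260 = -5600
m = -5600 < 0,  v_rel·d = -30 < 0  ⇒  outside

inside=no margin=-5600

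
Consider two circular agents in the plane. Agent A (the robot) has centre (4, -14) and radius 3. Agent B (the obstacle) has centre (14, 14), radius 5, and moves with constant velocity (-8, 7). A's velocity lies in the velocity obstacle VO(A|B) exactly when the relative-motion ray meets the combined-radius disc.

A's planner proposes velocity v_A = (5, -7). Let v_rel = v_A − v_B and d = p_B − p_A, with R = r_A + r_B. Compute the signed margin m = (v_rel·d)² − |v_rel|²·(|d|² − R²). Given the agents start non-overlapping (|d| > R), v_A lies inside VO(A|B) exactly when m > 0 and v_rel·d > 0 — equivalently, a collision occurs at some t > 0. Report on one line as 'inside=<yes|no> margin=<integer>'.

d = (10, 28),  |d|² = 884;  R = 3+5 = 8,  c = 884−8² = 820
v_rel = (13, -14),  |v_rel|² = 365;  v_rel·d = (13)·(10) + (-14)·(28) = -262
365·t² + 524·t + 820 = 0  ⇒  m = (-262)² − 365·820 = -230656
m = -230656 < 0,  v_rel·d = -262 < 0  ⇒  outside

inside=no margin=-230656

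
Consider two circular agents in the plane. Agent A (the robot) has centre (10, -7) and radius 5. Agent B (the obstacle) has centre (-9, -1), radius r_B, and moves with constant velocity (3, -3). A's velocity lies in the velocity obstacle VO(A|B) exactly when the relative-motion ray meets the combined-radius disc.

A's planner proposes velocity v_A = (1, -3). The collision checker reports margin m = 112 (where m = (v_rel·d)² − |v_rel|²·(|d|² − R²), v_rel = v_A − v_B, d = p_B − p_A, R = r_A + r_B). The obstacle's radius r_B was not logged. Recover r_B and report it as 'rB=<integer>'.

m = 112
d = (-19, 6);  v_rel = (-2, 0),  |v_rel|² = 4
v_rel×d = (-2)·(6) − (0)·(-19) = -12
since m = R²·4 − (-12)²:  R² = (144 + 112) / 4 = 64
R = √64 = 8  ⇒  r_B = 8 − 5 = 3

rB=3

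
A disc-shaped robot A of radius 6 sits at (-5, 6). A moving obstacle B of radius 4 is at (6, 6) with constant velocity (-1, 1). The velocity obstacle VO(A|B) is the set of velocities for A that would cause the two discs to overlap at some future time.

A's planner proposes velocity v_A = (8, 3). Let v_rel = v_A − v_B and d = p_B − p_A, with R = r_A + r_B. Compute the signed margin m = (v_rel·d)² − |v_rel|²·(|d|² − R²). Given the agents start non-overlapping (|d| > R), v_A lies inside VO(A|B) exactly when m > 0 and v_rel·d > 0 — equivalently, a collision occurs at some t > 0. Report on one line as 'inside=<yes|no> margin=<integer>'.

d = (11, 0),  |d|² = 121;  R = 6+4 = 10,  c = 121−10² = 21
v_rel = (9, 2),  |v_rel|² = 85;  v_rel·d = (9)·(11) + (2)·(0) = 99
85·t² − 198·t + 21 = 0  ⇒  m = 99² − 85·21 = 8016
m = 8016 > 0,  v_rel·d = 99 > 0  ⇒  inside

inside=yes margin=8016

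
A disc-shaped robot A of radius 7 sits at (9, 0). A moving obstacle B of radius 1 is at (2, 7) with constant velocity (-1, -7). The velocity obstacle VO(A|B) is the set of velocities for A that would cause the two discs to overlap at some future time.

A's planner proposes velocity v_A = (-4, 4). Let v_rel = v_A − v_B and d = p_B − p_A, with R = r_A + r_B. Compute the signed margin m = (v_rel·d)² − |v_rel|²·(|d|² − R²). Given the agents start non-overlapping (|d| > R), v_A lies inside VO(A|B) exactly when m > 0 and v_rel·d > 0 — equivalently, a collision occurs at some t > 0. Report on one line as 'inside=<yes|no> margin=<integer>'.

d = (-7, 7),  |d|² = 98;  R = 7+1 = 8,  c = 98−8² = 34
v_rel = (-3, 11),  |v_rel|² = 130;  v_rel·d = (-3)·(-7) + (11)·(7) = 98
130·t² − 196·t + 34 = 0  ⇒  m = 98² − 130·34 = 5184
m = 5184 > 0,  v_rel·d = 98 > 0  ⇒  inside

inside=yes margin=5184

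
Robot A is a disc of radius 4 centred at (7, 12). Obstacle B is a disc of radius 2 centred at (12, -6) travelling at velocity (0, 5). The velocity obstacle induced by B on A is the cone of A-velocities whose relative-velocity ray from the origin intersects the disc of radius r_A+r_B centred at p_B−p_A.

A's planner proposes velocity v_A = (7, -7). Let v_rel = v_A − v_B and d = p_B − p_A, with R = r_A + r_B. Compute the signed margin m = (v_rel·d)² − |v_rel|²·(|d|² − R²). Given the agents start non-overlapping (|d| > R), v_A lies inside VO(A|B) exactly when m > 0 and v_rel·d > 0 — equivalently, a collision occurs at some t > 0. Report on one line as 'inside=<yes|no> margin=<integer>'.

d = (5, -18),  |d|² = 349;  R = 4+2 = 6,  c = 349−6² = 313
v_rel = (7, -12),  |v_rel|² = 193;  v_rel·d = (7)·(5) + (-12)·(-18) = 251
193·t² − 502·t + 313 = 0  ⇒  m = 251² − 193·313 = 2592
m = 2592 > 0,  v_rel·d = 251 > 0  ⇒  inside

inside=yes margin=2592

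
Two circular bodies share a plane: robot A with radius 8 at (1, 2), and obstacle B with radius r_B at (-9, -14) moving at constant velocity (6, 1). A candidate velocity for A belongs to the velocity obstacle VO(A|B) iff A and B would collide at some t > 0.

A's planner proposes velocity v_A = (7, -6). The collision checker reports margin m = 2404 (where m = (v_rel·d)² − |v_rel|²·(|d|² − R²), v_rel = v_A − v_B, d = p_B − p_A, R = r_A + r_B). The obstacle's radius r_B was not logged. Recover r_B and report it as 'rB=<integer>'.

m = 2404
d = (-10, -16);  v_rel = (1, -7),  |v_rel|² = 50
v_rel×d = (1)·(-16) − (-7)·(-10) = -86
since m = R²·50 − (-86)²:  R² = (7396 + 2404) / 50 = 196
R = √196 = 14  ⇒  r_B = 14 − 8 = 6

rB=6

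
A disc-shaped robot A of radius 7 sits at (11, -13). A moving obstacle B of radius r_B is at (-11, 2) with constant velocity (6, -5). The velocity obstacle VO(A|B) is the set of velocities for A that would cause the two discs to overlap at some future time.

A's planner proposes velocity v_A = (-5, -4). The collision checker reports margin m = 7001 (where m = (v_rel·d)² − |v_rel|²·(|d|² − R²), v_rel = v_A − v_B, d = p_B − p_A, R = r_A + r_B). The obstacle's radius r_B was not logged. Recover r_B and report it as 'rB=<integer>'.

m = 7001
d = (-22, 15);  v_rel = (-11, 1),  |v_rel|² = 122
v_rel×d = (-11)·(15) − (1)·(-22) = -143
since m = R²·122 − (-143)²:  R² = (20449 + 7001) / 122 = 225
R = √225 = 15  ⇒  r_B = 15 − 7 = 8

rB=8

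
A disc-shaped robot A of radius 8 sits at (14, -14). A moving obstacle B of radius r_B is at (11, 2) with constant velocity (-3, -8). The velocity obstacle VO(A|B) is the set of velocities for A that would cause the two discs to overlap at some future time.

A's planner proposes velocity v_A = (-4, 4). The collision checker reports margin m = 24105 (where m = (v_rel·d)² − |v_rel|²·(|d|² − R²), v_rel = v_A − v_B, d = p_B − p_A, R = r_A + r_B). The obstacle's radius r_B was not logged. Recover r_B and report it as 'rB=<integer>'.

m = 24105
d = (-3, 16);  v_rel = (-1, 12),  |v_rel|² = 145
v_rel×d = (-1)·(16) − (12)·(-3) = 20
since m = R²·145 − 20²:  R² = (400 + 24105) / 145 = 169
R = √169 = 13  ⇒  r_B = 13 − 8 = 5

rB=5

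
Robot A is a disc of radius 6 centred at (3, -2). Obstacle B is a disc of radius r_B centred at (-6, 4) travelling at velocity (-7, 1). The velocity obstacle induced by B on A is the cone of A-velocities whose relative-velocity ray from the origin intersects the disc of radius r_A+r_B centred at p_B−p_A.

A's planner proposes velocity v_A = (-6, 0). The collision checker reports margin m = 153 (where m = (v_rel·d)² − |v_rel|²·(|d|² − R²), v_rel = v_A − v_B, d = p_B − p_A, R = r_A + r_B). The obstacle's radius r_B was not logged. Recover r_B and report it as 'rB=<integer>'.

m = 153
d = (-9, 6);  v_rel = (1, -1),  |v_rel|² = 2
v_rel×d = (1)·(6) − (-1)·(-9) = -3
since m = R²·2 − (-3)²:  R² = (9 + 153) / 2 = 81
R = √81 = 9  ⇒  r_B = 9 − 6 = 3

rB=3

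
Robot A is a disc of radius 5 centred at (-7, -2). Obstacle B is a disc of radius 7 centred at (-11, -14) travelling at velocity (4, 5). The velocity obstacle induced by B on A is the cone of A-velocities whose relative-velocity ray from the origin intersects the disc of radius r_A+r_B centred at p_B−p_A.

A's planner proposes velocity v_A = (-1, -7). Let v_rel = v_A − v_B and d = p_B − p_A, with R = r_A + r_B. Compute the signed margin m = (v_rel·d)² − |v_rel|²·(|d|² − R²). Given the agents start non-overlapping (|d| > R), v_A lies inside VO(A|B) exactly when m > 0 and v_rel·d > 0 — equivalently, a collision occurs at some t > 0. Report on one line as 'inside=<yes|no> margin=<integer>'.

d = (-4, -12),  |d|² = 160;  R = 5+7 = 12,  c = 160−12² = 16
v_rel = (-5, -12),  |v_rel|² = 169;  v_rel·d = (-5)·(-4) + (-12)·(-12) = 164
169·t² − 328·t + 16 = 0  ⇒  m = 164² − 169·16 = 24192
m = 24192 > 0,  v_rel·d = 164 > 0  ⇒  inside

inside=yes margin=24192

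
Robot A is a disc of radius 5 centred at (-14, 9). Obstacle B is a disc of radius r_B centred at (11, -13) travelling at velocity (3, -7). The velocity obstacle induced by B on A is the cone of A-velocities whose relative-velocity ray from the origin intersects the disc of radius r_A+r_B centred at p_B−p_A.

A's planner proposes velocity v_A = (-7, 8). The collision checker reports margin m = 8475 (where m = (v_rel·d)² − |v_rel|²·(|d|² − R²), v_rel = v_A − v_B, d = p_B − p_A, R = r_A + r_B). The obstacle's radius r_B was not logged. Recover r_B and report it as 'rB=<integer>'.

m = 8475
d = (25, -22);  v_rel = (-10, 15),  |v_rel|² = 325
v_rel×d = (-10)·(-22) − (15)·(25) = -155
since m = R²·325 − (-155)²:  R² = (24025 + 8475) / 325 = 100
R = √100 = 10  ⇒  r_B = 10 − 5 = 5

rB=5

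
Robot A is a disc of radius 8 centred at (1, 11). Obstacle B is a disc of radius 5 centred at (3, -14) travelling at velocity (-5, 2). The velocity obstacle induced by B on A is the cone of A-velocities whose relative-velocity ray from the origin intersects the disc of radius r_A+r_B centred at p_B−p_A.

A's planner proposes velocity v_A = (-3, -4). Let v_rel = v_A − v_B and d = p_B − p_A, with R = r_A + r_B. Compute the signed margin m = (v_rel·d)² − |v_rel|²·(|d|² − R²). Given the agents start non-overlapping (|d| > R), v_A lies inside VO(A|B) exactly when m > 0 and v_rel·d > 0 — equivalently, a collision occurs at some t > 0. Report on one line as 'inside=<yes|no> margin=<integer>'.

d = (2, -25),  |d|² = 629;  R = 8+5 = 13,  c = 629−13² = 460
v_rel = (2, -6),  |v_rel|² = 40;  v_rel·d = (2)·(2) + (-6)·(-25) = 154
40·t² − 308·t + 460 = 0  ⇒  m = 154² − 40·460 = 5316
m = 5316 > 0,  v_rel·d = 154 > 0  ⇒  inside

inside=yes margin=5316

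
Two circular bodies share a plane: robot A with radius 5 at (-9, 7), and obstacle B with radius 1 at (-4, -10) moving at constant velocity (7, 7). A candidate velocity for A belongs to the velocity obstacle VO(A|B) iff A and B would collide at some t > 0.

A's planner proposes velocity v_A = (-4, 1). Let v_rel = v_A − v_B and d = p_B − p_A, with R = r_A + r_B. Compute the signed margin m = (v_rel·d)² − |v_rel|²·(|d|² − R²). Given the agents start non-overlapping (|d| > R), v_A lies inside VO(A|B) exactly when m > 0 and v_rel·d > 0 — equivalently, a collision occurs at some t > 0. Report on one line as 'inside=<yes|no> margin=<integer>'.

d = (5, -17),  |d|² = 314;  R = 5+1 = 6,  c = 314−6² = 278
v_rel = (-11, -6),  |v_rel|² = 157;  v_rel·d = (-11)·(5) + (-6)·(-17) = 47
157·t² − 94·t + 278 = 0  ⇒  m = 47² − 157·278 = -41437
m = -41437 < 0,  v_rel·d = 47 > 0  ⇒  outside

inside=no margin=-41437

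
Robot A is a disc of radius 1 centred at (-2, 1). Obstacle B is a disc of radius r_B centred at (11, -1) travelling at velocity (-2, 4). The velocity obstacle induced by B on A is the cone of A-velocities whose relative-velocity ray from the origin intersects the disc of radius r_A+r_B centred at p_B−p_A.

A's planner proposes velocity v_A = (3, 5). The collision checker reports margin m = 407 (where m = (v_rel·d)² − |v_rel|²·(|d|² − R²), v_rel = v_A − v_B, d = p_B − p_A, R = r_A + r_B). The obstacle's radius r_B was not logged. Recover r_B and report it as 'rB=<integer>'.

m = 407
d = (13, -2);  v_rel = (5, 1),  |v_rel|² = 26
v_rel×d = (5)·(-2) − (1)·(13) = -23
since m = R²·26 − (-23)²:  R² = (529 + 407) / 26 = 36
R = √36 = 6  ⇒  r_B = 6 − 1 = 5

rB=5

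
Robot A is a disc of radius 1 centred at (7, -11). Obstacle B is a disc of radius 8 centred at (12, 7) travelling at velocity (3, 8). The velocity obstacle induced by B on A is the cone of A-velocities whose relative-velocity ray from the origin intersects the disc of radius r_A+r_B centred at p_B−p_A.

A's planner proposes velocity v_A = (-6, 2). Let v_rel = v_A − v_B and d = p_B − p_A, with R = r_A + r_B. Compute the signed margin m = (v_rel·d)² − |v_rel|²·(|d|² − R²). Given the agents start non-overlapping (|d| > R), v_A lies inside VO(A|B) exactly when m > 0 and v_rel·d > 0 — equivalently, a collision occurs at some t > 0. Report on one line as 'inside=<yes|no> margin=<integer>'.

d = (5, 18),  |d|² = 349;  R = 1+8 = 9,  c = 349−9² = 268
v_rel = (-9, -6),  |v_rel|² = 117;  v_rel·d = (-9)·(5) + (-6)·(18) = -153
117·t² + 306·t + 268 = 0  ⇒  m = (-153)² − 117·268 = -7947
m = -7947 < 0,  v_rel·d = -153 < 0  ⇒  outside

inside=no margin=-7947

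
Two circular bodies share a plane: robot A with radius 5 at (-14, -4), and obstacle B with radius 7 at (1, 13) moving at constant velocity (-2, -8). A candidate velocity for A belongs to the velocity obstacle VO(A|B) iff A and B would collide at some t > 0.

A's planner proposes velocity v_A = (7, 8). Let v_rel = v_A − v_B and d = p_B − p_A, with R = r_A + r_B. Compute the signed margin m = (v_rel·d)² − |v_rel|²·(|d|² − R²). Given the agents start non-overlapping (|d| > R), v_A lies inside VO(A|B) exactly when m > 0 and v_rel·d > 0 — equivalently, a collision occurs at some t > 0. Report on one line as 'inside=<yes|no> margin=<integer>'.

d = (15, 17),  |d|² = 514;  R = 5+7 = 12,  c = 514−12² = 370
v_rel = (9, 16),  |v_rel|² = 337;  v_rel·d = (9)·(15) + (16)·(17) = 407
337·t² − 814·t + 370 = 0  ⇒  m = 407² − 337·370 = 40959
m = 40959 > 0,  v_rel·d = 407 > 0  ⇒  inside

inside=yes margin=40959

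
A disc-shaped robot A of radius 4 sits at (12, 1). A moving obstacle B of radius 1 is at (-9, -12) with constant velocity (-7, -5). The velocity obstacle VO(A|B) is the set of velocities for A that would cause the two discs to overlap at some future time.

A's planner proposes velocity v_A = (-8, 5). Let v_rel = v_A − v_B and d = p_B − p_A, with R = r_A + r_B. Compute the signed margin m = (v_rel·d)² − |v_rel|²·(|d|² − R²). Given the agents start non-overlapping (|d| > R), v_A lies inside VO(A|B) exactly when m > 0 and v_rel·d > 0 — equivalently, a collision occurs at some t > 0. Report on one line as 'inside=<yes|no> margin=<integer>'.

d = (-21, -13),  |d|² = 610;  R = 4+1 = 5,  c = 610−5² = 585
v_rel = (-1, 10),  |v_rel|² = 101;  v_rel·d = (-1)·(-21) + (10)·(-13) = -109
101·t² + 218·t + 585 = 0  ⇒  m = (-109)² − 101·585 = -47204
m = -47204 < 0,  v_rel·d = -109 < 0  ⇒  outside

inside=no margin=-47204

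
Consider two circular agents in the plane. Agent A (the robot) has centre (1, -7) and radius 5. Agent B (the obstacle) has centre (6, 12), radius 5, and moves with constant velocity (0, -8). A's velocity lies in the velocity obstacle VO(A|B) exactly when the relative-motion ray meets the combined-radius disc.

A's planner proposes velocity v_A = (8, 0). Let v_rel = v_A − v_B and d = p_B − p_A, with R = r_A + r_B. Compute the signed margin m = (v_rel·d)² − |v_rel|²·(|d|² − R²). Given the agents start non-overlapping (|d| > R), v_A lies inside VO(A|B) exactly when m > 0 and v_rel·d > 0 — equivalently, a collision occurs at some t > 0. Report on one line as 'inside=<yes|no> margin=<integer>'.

d = (5, 19),  |d|² = 386;  R = 5+5 = 10,  c = 386−10² = 286
v_rel = (8, 8),  |v_rel|² = 128;  v_rel·d = (8)·(5) + (8)·(19) = 192
128·t² − 384·t + 286 = 0  ⇒  m = 192² − 128·286 = 256
m = 256 > 0,  v_rel·d = 192 > 0  ⇒  inside

inside=yes margin=256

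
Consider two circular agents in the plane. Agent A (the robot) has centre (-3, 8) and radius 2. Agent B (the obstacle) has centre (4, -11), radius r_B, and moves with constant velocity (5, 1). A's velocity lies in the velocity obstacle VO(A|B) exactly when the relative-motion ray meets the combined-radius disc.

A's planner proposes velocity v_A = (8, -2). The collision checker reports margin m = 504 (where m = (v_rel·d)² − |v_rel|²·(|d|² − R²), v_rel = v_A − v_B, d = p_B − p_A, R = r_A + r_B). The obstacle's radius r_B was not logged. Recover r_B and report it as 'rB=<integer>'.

m = 504
d = (7, -19);  v_rel = (3, -3),  |v_rel|² = 18
v_rel×d = (3)·(-19) − (-3)·(7) = -36
since m = R²·18 − (-36)²:  R² = (1296 + 504) / 18 = 100
R = √100 = 10  ⇒  r_B = 10 − 2 = 8

rB=8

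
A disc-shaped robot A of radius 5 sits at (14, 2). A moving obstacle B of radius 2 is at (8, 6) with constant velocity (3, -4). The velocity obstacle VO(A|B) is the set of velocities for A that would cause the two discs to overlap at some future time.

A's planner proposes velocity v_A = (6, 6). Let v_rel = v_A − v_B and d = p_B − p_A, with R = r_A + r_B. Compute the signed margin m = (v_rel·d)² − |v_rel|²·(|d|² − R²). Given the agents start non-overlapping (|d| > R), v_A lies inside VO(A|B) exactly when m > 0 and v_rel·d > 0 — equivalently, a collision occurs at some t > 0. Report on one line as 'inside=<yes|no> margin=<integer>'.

d = (-6, 4),  |d|² = 52;  R = 5+2 = 7,  c = 52−7² = 3
v_rel = (3, 10),  |v_rel|² = 109;  v_rel·d = (3)·(-6) + (10)·(4) = 22
109·t² − 44·t + 3 = 0  ⇒  m = 22² − 109·3 = 157
m = 157 > 0,  v_rel·d = 22 > 0  ⇒  inside

inside=yes margin=157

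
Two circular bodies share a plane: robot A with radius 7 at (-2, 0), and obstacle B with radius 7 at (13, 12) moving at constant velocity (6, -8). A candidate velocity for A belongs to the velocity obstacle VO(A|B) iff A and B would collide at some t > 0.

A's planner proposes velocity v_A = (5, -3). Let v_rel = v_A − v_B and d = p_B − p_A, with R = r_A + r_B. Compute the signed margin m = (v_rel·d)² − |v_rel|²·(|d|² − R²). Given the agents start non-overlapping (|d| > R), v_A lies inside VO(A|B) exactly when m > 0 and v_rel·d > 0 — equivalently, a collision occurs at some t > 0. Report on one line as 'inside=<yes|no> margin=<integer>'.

d = (15, 12),  |d|² = 369;  R = 7+7 = 14,  c = 369−14² = 173
v_rel = (-1, 5),  |v_rel|² = 26;  v_rel·d = (-1)·(15) + (5)·(12) = 45
26·t² − 90·t + 173 = 0  ⇒  m = 45² − 26·173 = -2473
m = -2473 < 0,  v_rel·d = 45 > 0  ⇒  outside

inside=no margin=-2473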